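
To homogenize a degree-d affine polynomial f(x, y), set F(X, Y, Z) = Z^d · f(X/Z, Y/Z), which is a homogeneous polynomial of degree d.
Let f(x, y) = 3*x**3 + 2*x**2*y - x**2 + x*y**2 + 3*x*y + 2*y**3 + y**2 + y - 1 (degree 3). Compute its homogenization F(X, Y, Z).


F(X, Y, Z) = 3*X**3 + 2*X**2*Y - X**2*Z + X*Y**2 + 3*X*Y*Z + 2*Y**3 + Y**2*Z + Y*Z**2 - Z**3

deg(f) = 3.
Substitute x = X/Z, y = Y/Z into f, then multiply by Z^3.
  monomial 3·x^3·y^0 ↦ 3·X^3·Y^0·Z^0.
  monomial 2·x^2·y^1 ↦ 2·X^2·Y^1·Z^0.
  monomial -1·x^2·y^0 ↦ -1·X^2·Y^0·Z^1.
  monomial 1·x^1·y^2 ↦ 1·X^1·Y^2·Z^0.
  monomial 3·x^1·y^1 ↦ 3·X^1·Y^1·Z^1.
  monomial 2·x^0·y^3 ↦ 2·X^0·Y^3·Z^0.
  monomial 1·x^0·y^2 ↦ 1·X^0·Y^2·Z^1.
  monomial 1·x^0·y^1 ↦ 1·X^0·Y^1·Z^2.
  monomial -1·x^0·y^0 ↦ -1·X^0·Y^0·Z^3.
Collecting: F(X, Y, Z) = 3*X**3 + 2*X**2*Y - X**2*Z + X*Y**2 + 3*X*Y*Z + 2*Y**3 + Y**2*Z + Y*Z**2 - Z**3.


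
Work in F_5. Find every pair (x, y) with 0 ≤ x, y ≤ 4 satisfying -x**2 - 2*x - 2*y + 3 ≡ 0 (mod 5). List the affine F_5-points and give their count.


Affine F_5-points: {(0, 4), (1, 0), (2, 0), (3, 4), (4, 2)}; count = 5.

For each of the 25 pairs (x, y) ∈ F_5², evaluate f(x, y) mod 5. Record the zeros.
  x = 0: [0↦3, 1↦1, 2↦4, 3↦2, 4↦0]  zeros at y ∈ {4}
  x = 1: [0↦0, 1↦3, 2↦1, 3↦4, 4↦2]  zeros at y ∈ {0}
  x = 2: [0↦0, 1↦3, 2↦1, 3↦4, 4↦2]  zeros at y ∈ {0}
  x = 3: [0↦3, 1↦1, 2↦4, 3↦2, 4↦0]  zeros at y ∈ {4}
  x = 4: [0↦4, 1↦2, 2↦0, 3↦3, 4↦1]  zeros at y ∈ {2}
Collecting zeros: affine points = {(0, 4), (1, 0), (2, 0), (3, 4), (4, 2)}.
Total count |C(F_5)_aff| = 5.


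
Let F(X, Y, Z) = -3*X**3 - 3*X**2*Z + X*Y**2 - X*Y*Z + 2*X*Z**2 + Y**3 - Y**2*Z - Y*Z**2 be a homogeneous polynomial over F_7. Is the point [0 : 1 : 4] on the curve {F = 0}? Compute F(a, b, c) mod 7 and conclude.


F(0,1,4) ≡ 2 (mod 7); P is NOT on the curve.

Evaluate F(0, 1, 4) term-by-term (mod 7).
  -3*X**3 ↦ -3·0·1·1 = 0
  -3*X**2*Z ↦ -3·0·1·4 = 0
  X*Y**2 ↦ 1·0·1·1 = 0
  -X*Y*Z ↦ -1·0·1·4 = 0
  2*X*Z**2 ↦ 2·0·1·16 = 0
  Y**3 ↦ 1·1·1·1 = 1
  -Y**2*Z ↦ -1·1·1·4 = -4
  -Y*Z**2 ↦ -1·1·1·16 = -16
Sum: F(0, 1, 4) = (0) + (0) + (0) + (0) + (0) + (1) + (-4) + (-16) = -19.
Reducing mod 7: -19 ≡ 2 (mod 7).
Since F(a, b, c) ≡ 2 ≠ 0 (mod 7), P does NOT lie on the curve.


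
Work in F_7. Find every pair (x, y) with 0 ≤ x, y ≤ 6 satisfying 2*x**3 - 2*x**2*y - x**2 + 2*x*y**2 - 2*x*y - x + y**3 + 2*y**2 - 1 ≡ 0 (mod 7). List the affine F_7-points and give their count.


Affine F_7-points: {(0, 6), (1, 1), (2, 5)}; count = 3.

For each of the 49 pairs (x, y) ∈ F_7², evaluate f(x, y) mod 7. Record the zeros.
  x = 0: [0↦6, 1↦2, 2↦1, 3↦2, 4↦4, 5↦6, 6↦0]  zeros at y ∈ {6}
  x = 1: [0↦6, 1↦0, 2↦1, 3↦1, 4↦6, 5↦1, 6↦6]  zeros at y ∈ {1}
  x = 2: [0↦2, 1↦4, 2↦3, 3↦5, 4↦2, 5↦0, 6↦5]  zeros at y ∈ {5}
  x = 3: [0↦6, 1↦5, 2↦5, 3↦5, 4↦4, 5↦1, 6↦2]  zeros at y ∈ ∅
  x = 4: [0↦2, 1↦1, 2↦5, 3↦6, 4↦3, 5↦2, 6↦2]  zeros at y ∈ ∅
  x = 5: [0↦2, 1↦4, 2↦1, 3↦6, 4↦4, 5↦1, 6↦3]  zeros at y ∈ ∅
  x = 6: [0↦4, 1↦5, 2↦5, 3↦3, 4↦5, 5↦3, 6↦3]  zeros at y ∈ ∅
Collecting zeros: affine points = {(0, 6), (1, 1), (2, 5)}.
Total count |C(F_7)_aff| = 3.


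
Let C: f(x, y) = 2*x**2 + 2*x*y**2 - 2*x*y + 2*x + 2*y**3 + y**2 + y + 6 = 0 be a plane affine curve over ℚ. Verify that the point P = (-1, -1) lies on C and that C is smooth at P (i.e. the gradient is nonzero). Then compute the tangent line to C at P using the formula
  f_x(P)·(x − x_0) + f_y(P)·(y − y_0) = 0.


Tangent line at P: 2*x + 11*y + 13 = 0.

Step 1: f(-1, -1) = 0, so P lies on C.
Step 2: partial derivatives
  f_x(x, y) = 4*x + 2*y**2 - 2*y + 2, f_y(x, y) = 4*x*y - 2*x + 6*y**2 + 2*y + 1.
  f_x(P) = 2, f_y(P) = 11 (gradient nonzero, so P is smooth).
Step 3: tangent line at P: 2·(x − -1) + 11·(y − -1) = 0.
Expanding: 2*x + 11*y + 13 = 0.


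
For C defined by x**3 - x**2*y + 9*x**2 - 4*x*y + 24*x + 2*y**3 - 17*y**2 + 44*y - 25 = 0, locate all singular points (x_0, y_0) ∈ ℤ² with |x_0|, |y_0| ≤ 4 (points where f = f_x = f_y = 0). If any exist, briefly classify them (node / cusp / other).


Singular points: {(-2, 3)}; classification: cusp.

Compute partial derivatives:
  f_x = 3*x**2 - 2*x*y + 18*x - 4*y + 24.
  f_y = -x**2 - 4*x + 6*y**2 - 34*y + 44.
Scan x_0 ∈ {−4, ..., 4}. For each x_0, f_y(x_0, y) is a polynomial in y; find its integer roots y ∈ {−4, ..., 4}, then test f_x and f at those candidates.
  x = -4: f_y(-4, y) = 6*y**2 - 34*y + 44; vanishes at y ∈ {2}. (-4, 2): f_x = 8 ≠ 0.
  x = -3: f_y(-3, y) = 6*y**2 - 34*y + 47; no integer root y with |y| ≤ 4.
  x = -2: f_y(-2, y) = 6*y**2 - 34*y + 48; vanishes at y ∈ {3}. (-2, 3): f_x = 0, f = 0 — SINGULAR.
  x = -1: f_y(-1, y) = 6*y**2 - 34*y + 47; no integer root y with |y| ≤ 4.
  x = 0: f_y(0, y) = 6*y**2 - 34*y + 44; vanishes at y ∈ {2}. (0, 2): f_x = 16 ≠ 0.
  x = 1: f_y(1, y) = 6*y**2 - 34*y + 39; no integer root y with |y| ≤ 4.
  x = 2: f_y(2, y) = 6*y**2 - 34*y + 32; no integer root y with |y| ≤ 4.
  x = 3: f_y(3, y) = 6*y**2 - 34*y + 23; no integer root y with |y| ≤ 4.
  x = 4: f_y(4, y) = 6*y**2 - 34*y + 12; no integer root y with |y| ≤ 4.
Only singular point on the grid: (-2, 3).
Classify: substitute x = -2 + u, y = 3 + v and expand: f = u**3 - u**2*v + 2*v**3 + v**2.
No constant or linear terms (consistent with a singular point). Quadratic part: v**2. Cubic part: u**3 - u**2*v + 2*v**3.
The quadratic part v**2 is a perfect square, so there is a single (double) tangent line v = 0, i.e. y = 3. Restricting the cubic part to that line (v = 0) leaves u**3 ≠ 0, so f is not divisible by v and the branch is v² ≈ -u**3 to lowest order — this is a cusp.
Classification: cusp.


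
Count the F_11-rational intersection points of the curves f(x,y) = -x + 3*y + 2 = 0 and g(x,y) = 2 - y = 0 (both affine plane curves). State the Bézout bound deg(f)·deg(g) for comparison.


Common zeros: {(8, 2)}; count = 1; Bézout bound = 1.

deg(f) = 1, deg(g) = 1, so Bézout bound = 1.
Scan x ∈ F_11. For each x, list the y ∈ F_11 with f(x, y) ≡ 0 and those with g(x, y) ≡ 0 (mod 11); the common zeros in that column are the intersection.
  x = 0: f ≡ 0 at y ∈ {3}; g ≡ 0 at y ∈ {2}; common: ∅.
  x = 1: f ≡ 0 at y ∈ {7}; g ≡ 0 at y ∈ {2}; common: ∅.
  x = 2: f ≡ 0 at y ∈ {0}; g ≡ 0 at y ∈ {2}; common: ∅.
  x = 3: f ≡ 0 at y ∈ {4}; g ≡ 0 at y ∈ {2}; common: ∅.
  x = 4: f ≡ 0 at y ∈ {8}; g ≡ 0 at y ∈ {2}; common: ∅.
  x = 5: f ≡ 0 at y ∈ {1}; g ≡ 0 at y ∈ {2}; common: ∅.
  x = 6: f ≡ 0 at y ∈ {5}; g ≡ 0 at y ∈ {2}; common: ∅.
  x = 7: f ≡ 0 at y ∈ {9}; g ≡ 0 at y ∈ {2}; common: ∅.
  x = 8: f ≡ 0 at y ∈ {2}; g ≡ 0 at y ∈ {2}; common: {2}.
  x = 9: f ≡ 0 at y ∈ {6}; g ≡ 0 at y ∈ {2}; common: ∅.
  x = 10: f ≡ 0 at y ∈ {10}; g ≡ 0 at y ∈ {2}; common: ∅.
Collecting: common zeros = {(8, 2)}, so the count is 1.
Comparison with the Bézout bound: 1 ≤ 1 = deg(f)·deg(g), as expected for curves with no common component (the bound is attained).


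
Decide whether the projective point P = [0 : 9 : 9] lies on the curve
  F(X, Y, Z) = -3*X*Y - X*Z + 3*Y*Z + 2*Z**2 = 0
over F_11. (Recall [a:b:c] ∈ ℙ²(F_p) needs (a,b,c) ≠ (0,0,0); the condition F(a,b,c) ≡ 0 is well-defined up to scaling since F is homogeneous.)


F(0,9,9) ≡ 9 (mod 11); P is NOT on the curve.

Evaluate F(0, 9, 9) term-by-term (mod 11).
  -3*X*Y ↦ -3·0·9·1 = 0
  -X*Z ↦ -1·0·1·9 = 0
  3*Y*Z ↦ 3·1·9·9 = 243
  2*Z**2 ↦ 2·1·1·81 = 162
Sum: F(0, 9, 9) = (0) + (0) + (243) + (162) = 405.
Reducing mod 11: 405 ≡ 9 (mod 11).
Since F(a, b, c) ≡ 9 ≠ 0 (mod 11), P does NOT lie on the curve.


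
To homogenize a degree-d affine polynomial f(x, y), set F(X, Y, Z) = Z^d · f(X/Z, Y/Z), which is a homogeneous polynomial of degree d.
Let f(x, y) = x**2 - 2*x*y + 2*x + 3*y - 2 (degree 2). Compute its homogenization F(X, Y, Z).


F(X, Y, Z) = X**2 - 2*X*Y + 2*X*Z + 3*Y*Z - 2*Z**2

deg(f) = 2.
Substitute x = X/Z, y = Y/Z into f, then multiply by Z^2.
  monomial 1·x^2·y^0 ↦ 1·X^2·Y^0·Z^0.
  monomial -2·x^1·y^1 ↦ -2·X^1·Y^1·Z^0.
  monomial 2·x^1·y^0 ↦ 2·X^1·Y^0·Z^1.
  monomial 3·x^0·y^1 ↦ 3·X^0·Y^1·Z^1.
  monomial -2·x^0·y^0 ↦ -2·X^0·Y^0·Z^2.
Collecting: F(X, Y, Z) = X**2 - 2*X*Y + 2*X*Z + 3*Y*Z - 2*Z**2.


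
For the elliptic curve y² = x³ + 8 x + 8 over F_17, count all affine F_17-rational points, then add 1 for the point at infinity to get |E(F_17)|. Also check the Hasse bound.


Affine points = {(0, 5), (0, 12), (1, 0), (2, 7), (2, 10), (3, 5), (3, 12), (4, 6), (4, 11), (6, 0), (7, 4), (7, 13), (10, 0), (11, 4), (11, 13), (12, 8), (12, 9), (14, 5), (14, 12), (15, 1), (15, 16), (16, 4), (16, 13)}; affine count = 23; |E(F_17)| = 24.

Discriminant check: Δ ∝ 4a³ + 27b² = 4·8³ + 27·8² = 4·512 + 27·64 ≡ 2 (mod 17). Nonzero ⇒ E is nonsingular.
For each x ∈ F_17, compute rhs = x³ + 8·x + 8 mod 17, then count y ∈ F_17 with y² ≡ rhs.
  x = 0: rhs = 8, matching y values: 5, 12 (2 points).
  x = 1: rhs = 0, matching y values: 0 (1 points).
  x = 2: rhs = 15, matching y values: 7, 10 (2 points).
  x = 3: rhs = 8, matching y values: 5, 12 (2 points).
  x = 4: rhs = 2, matching y values: 6, 11 (2 points).
  x = 5: rhs = 3, matching y values: none (0 points).
  x = 6: rhs = 0, matching y values: 0 (1 points).
  x = 7: rhs = 16, matching y values: 4, 13 (2 points).
  x = 8: rhs = 6, matching y values: none (0 points).
  x = 9: rhs = 10, matching y values: none (0 points).
  x = 10: rhs = 0, matching y values: 0 (1 points).
  x = 11: rhs = 16, matching y values: 4, 13 (2 points).
  x = 12: rhs = 13, matching y values: 8, 9 (2 points).
  x = 13: rhs = 14, matching y values: none (0 points).
  x = 14: rhs = 8, matching y values: 5, 12 (2 points).
  x = 15: rhs = 1, matching y values: 1, 16 (2 points).
  x = 16: rhs = 16, matching y values: 4, 13 (2 points).
Total affine count: 23.
Full point count |E(F_17)| = 23 + 1 = 24.
Hasse bound: |24 − (17+1)| = |6| = 6 ≤ 2√17 ≈ 8.2462 ✓.


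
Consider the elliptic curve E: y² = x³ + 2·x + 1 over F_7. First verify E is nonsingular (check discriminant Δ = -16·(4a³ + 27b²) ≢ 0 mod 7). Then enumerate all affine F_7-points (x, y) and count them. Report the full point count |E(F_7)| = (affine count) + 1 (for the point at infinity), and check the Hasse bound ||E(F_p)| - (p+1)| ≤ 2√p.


Affine points = {(0, 1), (0, 6), (1, 2), (1, 5)}; affine count = 4; |E(F_7)| = 5.

Discriminant check: Δ ∝ 4a³ + 27b² = 4·2³ + 27·1² = 4·8 + 27·1 ≡ 3 (mod 7). Nonzero ⇒ E is nonsingular.
For each x ∈ F_7, compute rhs = x³ + 2·x + 1 mod 7, then count y ∈ F_7 with y² ≡ rhs.
  x = 0: rhs = 1, matching y values: 1, 6 (2 points).
  x = 1: rhs = 4, matching y values: 2, 5 (2 points).
  x = 2: rhs = 6, matching y values: none (0 points).
  x = 3: rhs = 6, matching y values: none (0 points).
  x = 4: rhs = 3, matching y values: none (0 points).
  x = 5: rhs = 3, matching y values: none (0 points).
  x = 6: rhs = 5, matching y values: none (0 points).
Total affine count: 4.
Full point count |E(F_7)| = 4 + 1 = 5.
Hasse bound: |5 − (7+1)| = |-3| = 3 ≤ 2√7 ≈ 5.2915 ✓.


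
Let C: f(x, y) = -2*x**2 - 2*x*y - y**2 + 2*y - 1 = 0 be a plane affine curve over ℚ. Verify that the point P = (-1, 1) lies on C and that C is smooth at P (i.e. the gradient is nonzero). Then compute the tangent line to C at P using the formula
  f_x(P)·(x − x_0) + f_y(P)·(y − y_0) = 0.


Tangent line at P: 2*x + 2*y = 0.

Step 1: f(-1, 1) = 0, so P lies on C.
Step 2: partial derivatives
  f_x(x, y) = -4*x - 2*y, f_y(x, y) = -2*x - 2*y + 2.
  f_x(P) = 2, f_y(P) = 2 (gradient nonzero, so P is smooth).
Step 3: tangent line at P: 2·(x − -1) + 2·(y − 1) = 0.
Expanding: 2*x + 2*y = 0.


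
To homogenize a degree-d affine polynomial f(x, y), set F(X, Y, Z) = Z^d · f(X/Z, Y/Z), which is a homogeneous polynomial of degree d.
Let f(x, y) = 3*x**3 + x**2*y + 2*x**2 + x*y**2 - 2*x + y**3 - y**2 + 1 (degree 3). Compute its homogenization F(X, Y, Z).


F(X, Y, Z) = 3*X**3 + X**2*Y + 2*X**2*Z + X*Y**2 - 2*X*Z**2 + Y**3 - Y**2*Z + Z**3

deg(f) = 3.
Substitute x = X/Z, y = Y/Z into f, then multiply by Z^3.
  monomial 3·x^3·y^0 ↦ 3·X^3·Y^0·Z^0.
  monomial 1·x^2·y^1 ↦ 1·X^2·Y^1·Z^0.
  monomial 2·x^2·y^0 ↦ 2·X^2·Y^0·Z^1.
  monomial 1·x^1·y^2 ↦ 1·X^1·Y^2·Z^0.
  monomial -2·x^1·y^0 ↦ -2·X^1·Y^0·Z^2.
  monomial 1·x^0·y^3 ↦ 1·X^0·Y^3·Z^0.
  monomial -1·x^0·y^2 ↦ -1·X^0·Y^2·Z^1.
  monomial 1·x^0·y^0 ↦ 1·X^0·Y^0·Z^3.
Collecting: F(X, Y, Z) = 3*X**3 + X**2*Y + 2*X**2*Z + X*Y**2 - 2*X*Z**2 + Y**3 - Y**2*Z + Z**3.


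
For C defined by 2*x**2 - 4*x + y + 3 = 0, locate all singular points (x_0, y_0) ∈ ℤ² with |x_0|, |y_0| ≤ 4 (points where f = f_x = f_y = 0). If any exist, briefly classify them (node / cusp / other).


No singular points in the scanned grid; C is smooth there.

Compute partial derivatives:
  f_x = 4*x - 4.
  f_y = 1.
f_y = 1 is a nonzero constant, so f_y never vanishes: no point (x, y) can satisfy f = f_x = f_y = 0. In particular no (x, y) ∈ {−4, ..., 4}² is singular; the curve is smooth.


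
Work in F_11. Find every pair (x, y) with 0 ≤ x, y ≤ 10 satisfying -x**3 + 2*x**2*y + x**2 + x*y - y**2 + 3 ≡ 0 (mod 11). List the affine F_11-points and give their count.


Affine F_11-points: {(0, 5), (0, 6), (4, 5), (4, 9), (7, 1), (7, 5)}; count = 6.

For each of the 121 pairs (x, y) ∈ F_11², evaluate f(x, y) mod 11. Record the zeros.
  x = 0: [0↦3, 1↦2, 2↦10, 3↦5, 4↦9, 5↦0, 6↦0, 7↦9, 8↦5, 9↦10, 10↦2]  zeros at y ∈ {5, 6}
  x = 1: [0↦3, 1↦5, 2↦5, 3↦3, 4↦10, 5↦4, 6↦7, 7↦8, 8↦7, 9↦4, 10↦10]  zeros at y ∈ ∅
  x = 2: [0↦10, 1↦8, 2↦4, 3↦9, 4↦1, 5↦2, 6↦1, 7↦9, 8↦4, 9↦8, 10↦10]  zeros at y ∈ ∅
  x = 3: [0↦7, 1↦5, 2↦1, 3↦6, 4↦9, 5↦10, 6↦9, 7↦6, 8↦1, 9↦5, 10↦7]  zeros at y ∈ ∅
  x = 4: [0↦10, 1↦1, 2↦1, 3↦10, 4↦6, 5↦0, 6↦3, 7↦4, 8↦3, 9↦0, 10↦6]  zeros at y ∈ {5, 9}
  x = 5: [0↦2, 1↦1, 2↦9, 3↦4, 4↦8, 5↦10, 6↦10, 7↦8, 8↦4, 9↦9, 10↦1]  zeros at y ∈ ∅
  x = 6: [0↦10, 1↦10, 2↦8, 3↦4, 4↦9, 5↦1, 6↦2, 7↦1, 8↦9, 9↦4, 10↦8]  zeros at y ∈ ∅
  x = 7: [0↦6, 1↦0, 2↦3, 3↦4, 4↦3, 5↦0, 6↦6, 7↦10, 8↦1, 9↦1, 10↦10]  zeros at y ∈ {1, 5}
  x = 8: [0↦6, 1↦9, 2↦10, 3↦9, 4↦6, 5↦1, 6↦5, 7↦7, 8↦7, 9↦5, 10↦1]  zeros at y ∈ ∅
  x = 9: [0↦4, 1↦9, 2↦1, 3↦2, 4↦1, 5↦9, 6↦4, 7↦8, 8↦10, 9↦10, 10↦8]  zeros at y ∈ ∅
  x = 10: [0↦5, 1↦5, 2↦3, 3↦10, 4↦4, 5↦7, 6↦8, 7↦7, 8↦4, 9↦10, 10↦3]  zeros at y ∈ ∅
Collecting zeros: affine points = {(0, 5), (0, 6), (4, 5), (4, 9), (7, 1), (7, 5)}.
Total count |C(F_11)_aff| = 6.


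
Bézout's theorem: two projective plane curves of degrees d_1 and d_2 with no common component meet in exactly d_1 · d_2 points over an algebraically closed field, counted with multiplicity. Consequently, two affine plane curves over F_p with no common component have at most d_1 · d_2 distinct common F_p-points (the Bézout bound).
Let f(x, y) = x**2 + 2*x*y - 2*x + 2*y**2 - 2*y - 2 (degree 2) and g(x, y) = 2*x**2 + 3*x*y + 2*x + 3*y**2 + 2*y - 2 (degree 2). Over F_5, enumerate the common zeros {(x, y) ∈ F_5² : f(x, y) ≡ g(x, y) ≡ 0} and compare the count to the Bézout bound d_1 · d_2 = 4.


Common zeros: ∅; count = 0; Bézout bound = 4.

deg(f) = 2, deg(g) = 2, so Bézout bound = 4.
Scan x ∈ F_5. For each x, list the y ∈ F_5 with f(x, y) ≡ 0 and those with g(x, y) ≡ 0 (mod 5); the common zeros in that column are the intersection.
  x = 0: f ≡ 0 at y ∈ {3}; g ≡ 0 at y ∈ ∅; common: ∅.
  x = 1: f ≡ 0 at y ∈ {2, 3}; g ≡ 0 at y ∈ {1, 4}; common: ∅.
  x = 2: f ≡ 0 at y ∈ {2}; g ≡ 0 at y ∈ {0, 4}; common: ∅.
  x = 3: f ≡ 0 at y ∈ ∅; g ≡ 0 at y ∈ ∅; common: ∅.
  x = 4: f ≡ 0 at y ∈ ∅; g ≡ 0 at y ∈ {1}; common: ∅.
Collecting: common zeros = ∅, so the count is 0.
Comparison with the Bézout bound: 0 ≤ 4 = deg(f)·deg(g), as expected for curves with no common component (the affine F_5-count falls short of the bound because intersections may lie at infinity, over extension fields, or carry multiplicity).


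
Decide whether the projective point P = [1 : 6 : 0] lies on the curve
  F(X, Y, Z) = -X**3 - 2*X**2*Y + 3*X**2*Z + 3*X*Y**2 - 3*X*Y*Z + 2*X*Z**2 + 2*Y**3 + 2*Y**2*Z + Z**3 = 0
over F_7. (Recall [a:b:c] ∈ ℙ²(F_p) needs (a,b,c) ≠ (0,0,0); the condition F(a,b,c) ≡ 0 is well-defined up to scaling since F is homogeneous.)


F(1,6,0) ≡ 2 (mod 7); P is NOT on the curve.

Evaluate F(1, 6, 0) term-by-term (mod 7).
  -X**3 ↦ -1·1·1·1 = -1
  -2*X**2*Y ↦ -2·1·6·1 = -12
  3*X**2*Z ↦ 3·1·1·0 = 0
  3*X*Y**2 ↦ 3·1·36·1 = 108
  -3*X*Y*Z ↦ -3·1·6·0 = 0
  2*X*Z**2 ↦ 2·1·1·0 = 0
  2*Y**3 ↦ 2·1·216·1 = 432
  2*Y**2*Z ↦ 2·1·36·0 = 0
  Z**3 ↦ 1·1·1·0 = 0
Sum: F(1, 6, 0) = (-1) + (-12) + (0) + (108) + (0) + (0) + (432) + (0) + (0) = 527.
Reducing mod 7: 527 ≡ 2 (mod 7).
Since F(a, b, c) ≡ 2 ≠ 0 (mod 7), P does NOT lie on the curve.


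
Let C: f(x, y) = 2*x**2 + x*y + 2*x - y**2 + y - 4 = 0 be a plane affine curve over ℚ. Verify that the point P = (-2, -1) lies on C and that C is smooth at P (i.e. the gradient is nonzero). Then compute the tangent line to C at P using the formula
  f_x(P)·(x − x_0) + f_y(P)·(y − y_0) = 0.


Tangent line at P: -7*x + y - 13 = 0.

Step 1: f(-2, -1) = 0, so P lies on C.
Step 2: partial derivatives
  f_x(x, y) = 4*x + y + 2, f_y(x, y) = x - 2*y + 1.
  f_x(P) = -7, f_y(P) = 1 (gradient nonzero, so P is smooth).
Step 3: tangent line at P: -7·(x − -2) + 1·(y − -1) = 0.
Expanding: -7*x + y - 13 = 0.


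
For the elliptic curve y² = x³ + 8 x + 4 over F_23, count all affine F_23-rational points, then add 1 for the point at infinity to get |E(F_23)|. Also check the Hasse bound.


Affine points = {(0, 2), (0, 21), (1, 6), (1, 17), (3, 3), (3, 20), (4, 10), (4, 13), (5, 10), (5, 13), (7, 9), (7, 14), (9, 0), (10, 7), (10, 16), (14, 10), (14, 13), (15, 7), (15, 16), (17, 4), (17, 19), (18, 0), (19, 0), (21, 7), (21, 16), (22, 8), (22, 15)}; affine count = 27; |E(F_23)| = 28.

Discriminant check: Δ ∝ 4a³ + 27b² = 4·8³ + 27·4² = 4·512 + 27·16 ≡ 19 (mod 23). Nonzero ⇒ E is nonsingular.
For each x ∈ F_23, compute rhs = x³ + 8·x + 4 mod 23, then count y ∈ F_23 with y² ≡ rhs.
  x = 0: rhs = 4, matching y values: 2, 21 (2 points).
  x = 1: rhs = 13, matching y values: 6, 17 (2 points).
  x = 2: rhs = 5, matching y values: none (0 points).
  x = 3: rhs = 9, matching y values: 3, 20 (2 points).
  x = 4: rhs = 8, matching y values: 10, 13 (2 points).
  x = 5: rhs = 8, matching y values: 10, 13 (2 points).
  x = 6: rhs = 15, matching y values: none (0 points).
  x = 7: rhs = 12, matching y values: 9, 14 (2 points).
  x = 8: rhs = 5, matching y values: none (0 points).
  x = 9: rhs = 0, matching y values: 0 (1 points).
  x = 10: rhs = 3, matching y values: 7, 16 (2 points).
  x = 11: rhs = 20, matching y values: none (0 points).
  x = 12: rhs = 11, matching y values: none (0 points).
  x = 13: rhs = 5, matching y values: none (0 points).
  x = 14: rhs = 8, matching y values: 10, 13 (2 points).
  x = 15: rhs = 3, matching y values: 7, 16 (2 points).
  x = 16: rhs = 19, matching y values: none (0 points).
  x = 17: rhs = 16, matching y values: 4, 19 (2 points).
  x = 18: rhs = 0, matching y values: 0 (1 points).
  x = 19: rhs = 0, matching y values: 0 (1 points).
  x = 20: rhs = 22, matching y values: none (0 points).
  x = 21: rhs = 3, matching y values: 7, 16 (2 points).
  x = 22: rhs = 18, matching y values: 8, 15 (2 points).
Total affine count: 27.
Full point count |E(F_23)| = 27 + 1 = 28.
Hasse bound: |28 − (23+1)| = |4| = 4 ≤ 2√23 ≈ 9.5917 ✓.


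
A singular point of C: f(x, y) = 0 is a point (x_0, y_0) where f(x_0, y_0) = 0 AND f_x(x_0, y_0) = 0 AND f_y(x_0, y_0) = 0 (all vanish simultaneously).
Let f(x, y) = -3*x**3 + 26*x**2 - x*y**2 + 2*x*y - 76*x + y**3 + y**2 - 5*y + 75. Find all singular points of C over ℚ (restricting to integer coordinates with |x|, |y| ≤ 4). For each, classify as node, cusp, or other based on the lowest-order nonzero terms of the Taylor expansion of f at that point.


Singular points: {(3, 1)}; classification: node.

Compute partial derivatives:
  f_x = -9*x**2 + 52*x - y**2 + 2*y - 76.
  f_y = -2*x*y + 2*x + 3*y**2 + 2*y - 5.
Scan x_0 ∈ {−4, ..., 4}. For each x_0, f_y(x_0, y) is a polynomial in y; find its integer roots y ∈ {−4, ..., 4}, then test f_x and f at those candidates.
  x = -4: f_y(-4, y) = 3*y**2 + 10*y - 13; vanishes at y ∈ {1}. (-4, 1): f_x = -427 ≠ 0.
  x = -3: f_y(-3, y) = 3*y**2 + 8*y - 11; vanishes at y ∈ {1}. (-3, 1): f_x = -312 ≠ 0.
  x = -2: f_y(-2, y) = 3*y**2 + 6*y - 9; vanishes at y ∈ {-3, 1}. (-2, -3): f_x = -231 ≠ 0; (-2, 1): f_x = -215 ≠ 0.
  x = -1: f_y(-1, y) = 3*y**2 + 4*y - 7; vanishes at y ∈ {1}. (-1, 1): f_x = -136 ≠ 0.
  x = 0: f_y(0, y) = 3*y**2 + 2*y - 5; vanishes at y ∈ {1}. (0, 1): f_x = -75 ≠ 0.
  x = 1: f_y(1, y) = 3*y**2 - 3; vanishes at y ∈ {-1, 1}. (1, -1): f_x = -36 ≠ 0; (1, 1): f_x = -32 ≠ 0.
  x = 2: f_y(2, y) = 3*y**2 - 2*y - 1; vanishes at y ∈ {1}. (2, 1): f_x = -7 ≠ 0.
  x = 3: f_y(3, y) = 3*y**2 - 4*y + 1; vanishes at y ∈ {1}. (3, 1): f_x = 0, f = 0 — SINGULAR.
  x = 4: f_y(4, y) = 3*y**2 - 6*y + 3; vanishes at y ∈ {1}. (4, 1): f_x = -11 ≠ 0.
Only singular point on the grid: (3, 1).
Classify: substitute x = 3 + u, y = 1 + v and expand: f = -3*u**3 - u**2 - u*v**2 + v**3 + v**2.
No constant or linear terms (consistent with a singular point). Quadratic part: -u**2 + v**2. Cubic part: -3*u**3 - u*v**2 + v**3.
The quadratic part v**2 - u**2 = (v − u)(v + u) splits into two distinct linear factors, so there are two distinct tangent lines y − 1 = ±(x − 3) — this is a node (ordinary double point).
Classification: node.


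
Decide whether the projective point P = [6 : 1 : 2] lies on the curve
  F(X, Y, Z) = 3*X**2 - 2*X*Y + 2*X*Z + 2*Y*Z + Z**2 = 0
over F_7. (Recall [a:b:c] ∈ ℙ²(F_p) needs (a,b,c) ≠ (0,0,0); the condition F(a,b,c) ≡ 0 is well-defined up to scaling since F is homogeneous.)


F(6,1,2) ≡ 2 (mod 7); P is NOT on the curve.

Evaluate F(6, 1, 2) term-by-term (mod 7).
  3*X**2 ↦ 3·36·1·1 = 108
  -2*X*Y ↦ -2·6·1·1 = -12
  2*X*Z ↦ 2·6·1·2 = 24
  2*Y*Z ↦ 2·1·1·2 = 4
  Z**2 ↦ 1·1·1·4 = 4
Sum: F(6, 1, 2) = (108) + (-12) + (24) + (4) + (4) = 128.
Reducing mod 7: 128 ≡ 2 (mod 7).
Since F(a, b, c) ≡ 2 ≠ 0 (mod 7), P does NOT lie on the curve.


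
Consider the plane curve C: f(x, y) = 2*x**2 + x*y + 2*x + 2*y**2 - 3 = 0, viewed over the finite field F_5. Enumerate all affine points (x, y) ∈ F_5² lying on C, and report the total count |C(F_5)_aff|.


Affine F_5-points: {(0, 2), (0, 3), (3, 2), (3, 4), (4, 4)}; count = 5.

For each of the 25 pairs (x, y) ∈ F_5², evaluate f(x, y) mod 5. Record the zeros.
  x = 0: [0↦2, 1↦4, 2↦0, 3↦0, 4↦4]  zeros at y ∈ {2, 3}
  x = 1: [0↦1, 1↦4, 2↦1, 3↦2, 4↦2]  zeros at y ∈ ∅
  x = 2: [0↦4, 1↦3, 2↦1, 3↦3, 4↦4]  zeros at y ∈ ∅
  x = 3: [0↦1, 1↦1, 2↦0, 3↦3, 4↦0]  zeros at y ∈ {2, 4}
  x = 4: [0↦2, 1↦3, 2↦3, 3↦2, 4↦0]  zeros at y ∈ {4}
Collecting zeros: affine points = {(0, 2), (0, 3), (3, 2), (3, 4), (4, 4)}.
Total count |C(F_5)_aff| = 5.


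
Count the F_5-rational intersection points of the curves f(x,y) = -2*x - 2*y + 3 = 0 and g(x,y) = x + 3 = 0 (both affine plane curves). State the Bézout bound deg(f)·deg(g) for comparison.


Common zeros: {(2, 2)}; count = 1; Bézout bound = 1.

deg(f) = 1, deg(g) = 1, so Bézout bound = 1.
Scan x ∈ F_5. For each x, list the y ∈ F_5 with f(x, y) ≡ 0 and those with g(x, y) ≡ 0 (mod 5); the common zeros in that column are the intersection.
  x = 0: f ≡ 0 at y ∈ {4}; g ≡ 0 at y ∈ ∅; common: ∅.
  x = 1: f ≡ 0 at y ∈ {3}; g ≡ 0 at y ∈ ∅; common: ∅.
  x = 2: f ≡ 0 at y ∈ {2}; g ≡ 0 at y ∈ {0, 1, 2, 3, 4}; common: {2}.
  x = 3: f ≡ 0 at y ∈ {1}; g ≡ 0 at y ∈ ∅; common: ∅.
  x = 4: f ≡ 0 at y ∈ {0}; g ≡ 0 at y ∈ ∅; common: ∅.
Collecting: common zeros = {(2, 2)}, so the count is 1.
Comparison with the Bézout bound: 1 ≤ 1 = deg(f)·deg(g), as expected for curves with no common component (the bound is attained).


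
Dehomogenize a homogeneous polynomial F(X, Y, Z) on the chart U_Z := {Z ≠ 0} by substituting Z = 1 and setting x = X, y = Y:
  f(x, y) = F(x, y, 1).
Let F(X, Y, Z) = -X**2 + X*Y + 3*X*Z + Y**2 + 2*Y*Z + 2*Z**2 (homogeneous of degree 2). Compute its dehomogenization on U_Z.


f(x, y) = -x**2 + x*y + 3*x + y**2 + 2*y + 2

On U_Z we set Z = 1. Each monomial c·X^i·Y^j·Z^k in F becomes c·x^i·y^j·1^k = c·x^i·y^j.
Substituting Z = 1: F(X, Y, 1) = -x**2 + x*y + 3*x + y**2 + 2*y + 2.
Note: deg(f) ≤ deg(F) = 2; strict inequality happens when F is divisible by Z (lost terms).


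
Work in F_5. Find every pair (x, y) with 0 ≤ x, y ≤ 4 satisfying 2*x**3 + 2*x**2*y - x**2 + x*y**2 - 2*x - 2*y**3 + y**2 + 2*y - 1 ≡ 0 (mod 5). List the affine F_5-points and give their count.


Affine F_5-points: {(0, 1), (0, 3), (0, 4), (2, 3), (3, 1), (3, 3), (4, 1), (4, 2)}; count = 8.

For each of the 25 pairs (x, y) ∈ F_5², evaluate f(x, y) mod 5. Record the zeros.
  x = 0: [0↦4, 1↦0, 2↦1, 3↦0, 4↦0]  zeros at y ∈ {1, 3, 4}
  x = 1: [0↦3, 1↦2, 2↦3, 3↦4, 4↦3]  zeros at y ∈ ∅
  x = 2: [0↦2, 1↦3, 2↦3, 3↦0, 4↦2]  zeros at y ∈ {3}
  x = 3: [0↦3, 1↦0, 2↦3, 3↦0, 4↦4]  zeros at y ∈ {1, 3}
  x = 4: [0↦3, 1↦0, 2↦0, 3↦1, 4↦1]  zeros at y ∈ {1, 2}
Collecting zeros: affine points = {(0, 1), (0, 3), (0, 4), (2, 3), (3, 1), (3, 3), (4, 1), (4, 2)}.
Total count |C(F_5)_aff| = 8.


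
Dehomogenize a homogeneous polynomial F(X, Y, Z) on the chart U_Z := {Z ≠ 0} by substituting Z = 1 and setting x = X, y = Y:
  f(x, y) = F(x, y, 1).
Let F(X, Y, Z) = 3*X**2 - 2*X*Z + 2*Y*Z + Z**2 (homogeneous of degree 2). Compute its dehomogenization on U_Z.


f(x, y) = 3*x**2 - 2*x + 2*y + 1

On U_Z we set Z = 1. Each monomial c·X^i·Y^j·Z^k in F becomes c·x^i·y^j·1^k = c·x^i·y^j.
Substituting Z = 1: F(X, Y, 1) = 3*x**2 - 2*x + 2*y + 1.
Note: deg(f) ≤ deg(F) = 2; strict inequality happens when F is divisible by Z (lost terms).


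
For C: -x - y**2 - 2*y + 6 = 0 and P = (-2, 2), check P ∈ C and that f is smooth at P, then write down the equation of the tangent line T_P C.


Tangent line at P: -x - 6*y + 10 = 0.

Step 1: f(-2, 2) = 0, so P lies on C.
Step 2: partial derivatives
  f_x(x, y) = -1, f_y(x, y) = -2*y - 2.
  f_x(P) = -1, f_y(P) = -6 (gradient nonzero, so P is smooth).
Step 3: tangent line at P: -1·(x − -2) + -6·(y − 2) = 0.
Expanding: -x - 6*y + 10 = 0.


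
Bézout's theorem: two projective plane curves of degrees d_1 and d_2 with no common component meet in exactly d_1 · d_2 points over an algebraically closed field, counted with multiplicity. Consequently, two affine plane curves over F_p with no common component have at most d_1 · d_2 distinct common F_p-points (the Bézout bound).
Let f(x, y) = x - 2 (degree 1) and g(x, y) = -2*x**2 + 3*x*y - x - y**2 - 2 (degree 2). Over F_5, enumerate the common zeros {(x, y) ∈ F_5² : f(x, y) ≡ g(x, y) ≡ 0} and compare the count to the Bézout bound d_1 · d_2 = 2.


Common zeros: ∅; count = 0; Bézout bound = 2.

deg(f) = 1, deg(g) = 2, so Bézout bound = 2.
Scan x ∈ F_5. For each x, list the y ∈ F_5 with f(x, y) ≡ 0 and those with g(x, y) ≡ 0 (mod 5); the common zeros in that column are the intersection.
  x = 0: f ≡ 0 at y ∈ ∅; g ≡ 0 at y ∈ ∅; common: ∅.
  x = 1: f ≡ 0 at y ∈ ∅; g ≡ 0 at y ∈ {0, 3}; common: ∅.
  x = 2: f ≡ 0 at y ∈ {0, 1, 2, 3, 4}; g ≡ 0 at y ∈ ∅; common: ∅.
  x = 3: f ≡ 0 at y ∈ ∅; g ≡ 0 at y ∈ {1, 3}; common: ∅.
  x = 4: f ≡ 0 at y ∈ ∅; g ≡ 0 at y ∈ ∅; common: ∅.
Collecting: common zeros = ∅, so the count is 0.
Comparison with the Bézout bound: 0 ≤ 2 = deg(f)·deg(g), as expected for curves with no common component (the affine F_5-count falls short of the bound because intersections may lie at infinity, over extension fields, or carry multiplicity).


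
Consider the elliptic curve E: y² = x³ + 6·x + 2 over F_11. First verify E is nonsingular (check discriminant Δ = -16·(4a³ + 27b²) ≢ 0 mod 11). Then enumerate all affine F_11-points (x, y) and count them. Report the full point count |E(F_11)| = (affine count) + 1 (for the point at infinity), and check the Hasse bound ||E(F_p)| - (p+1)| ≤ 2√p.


Affine points = {(1, 3), (1, 8), (2, 0), (3, 5), (3, 6), (5, 5), (5, 6), (6, 1), (6, 10), (8, 1), (8, 10), (9, 2), (9, 9)}; affine count = 13; |E(F_11)| = 14.

Discriminant check: Δ ∝ 4a³ + 27b² = 4·6³ + 27·2² = 4·216 + 27·4 ≡ 4 (mod 11). Nonzero ⇒ E is nonsingular.
For each x ∈ F_11, compute rhs = x³ + 6·x + 2 mod 11, then count y ∈ F_11 with y² ≡ rhs.
  x = 0: rhs = 2, matching y values: none (0 points).
  x = 1: rhs = 9, matching y values: 3, 8 (2 points).
  x = 2: rhs = 0, matching y values: 0 (1 points).
  x = 3: rhs = 3, matching y values: 5, 6 (2 points).
  x = 4: rhs = 2, matching y values: none (0 points).
  x = 5: rhs = 3, matching y values: 5, 6 (2 points).
  x = 6: rhs = 1, matching y values: 1, 10 (2 points).
  x = 7: rhs = 2, matching y values: none (0 points).
  x = 8: rhs = 1, matching y values: 1, 10 (2 points).
  x = 9: rhs = 4, matching y values: 2, 9 (2 points).
  x = 10: rhs = 6, matching y values: none (0 points).
Total affine count: 13.
Full point count |E(F_11)| = 13 + 1 = 14.
Hasse bound: |14 − (11+1)| = |2| = 2 ≤ 2√11 ≈ 6.6332 ✓.


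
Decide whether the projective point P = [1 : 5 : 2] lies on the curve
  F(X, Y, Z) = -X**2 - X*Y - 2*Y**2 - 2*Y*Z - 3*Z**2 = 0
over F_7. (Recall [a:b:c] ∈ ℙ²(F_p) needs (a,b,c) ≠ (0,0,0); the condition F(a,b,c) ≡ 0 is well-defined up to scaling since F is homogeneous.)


F(1,5,2) ≡ 3 (mod 7); P is NOT on the curve.

Evaluate F(1, 5, 2) term-by-term (mod 7).
  -X**2 ↦ -1·1·1·1 = -1
  -X*Y ↦ -1·1·5·1 = -5
  -2*Y**2 ↦ -2·1·25·1 = -50
  -2*Y*Z ↦ -2·1·5·2 = -20
  -3*Z**2 ↦ -3·1·1·4 = -12
Sum: F(1, 5, 2) = (-1) + (-5) + (-50) + (-20) + (-12) = -88.
Reducing mod 7: -88 ≡ 3 (mod 7).
Since F(a, b, c) ≡ 3 ≠ 0 (mod 7), P does NOT lie on the curve.


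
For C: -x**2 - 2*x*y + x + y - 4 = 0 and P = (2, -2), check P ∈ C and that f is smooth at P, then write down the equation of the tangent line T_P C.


Tangent line at P: x - 3*y - 8 = 0.

Step 1: f(2, -2) = 0, so P lies on C.
Step 2: partial derivatives
  f_x(x, y) = -2*x - 2*y + 1, f_y(x, y) = 1 - 2*x.
  f_x(P) = 1, f_y(P) = -3 (gradient nonzero, so P is smooth).
Step 3: tangent line at P: 1·(x − 2) + -3·(y − -2) = 0.
Expanding: x - 3*y - 8 = 0.


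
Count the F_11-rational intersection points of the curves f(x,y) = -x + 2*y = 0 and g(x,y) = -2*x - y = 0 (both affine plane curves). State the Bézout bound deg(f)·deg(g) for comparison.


Common zeros: {(0, 0)}; count = 1; Bézout bound = 1.

deg(f) = 1, deg(g) = 1, so Bézout bound = 1.
Scan x ∈ F_11. For each x, list the y ∈ F_11 with f(x, y) ≡ 0 and those with g(x, y) ≡ 0 (mod 11); the common zeros in that column are the intersection.
  x = 0: f ≡ 0 at y ∈ {0}; g ≡ 0 at y ∈ {0}; common: {0}.
  x = 1: f ≡ 0 at y ∈ {6}; g ≡ 0 at y ∈ {9}; common: ∅.
  x = 2: f ≡ 0 at y ∈ {1}; g ≡ 0 at y ∈ {7}; common: ∅.
  x = 3: f ≡ 0 at y ∈ {7}; g ≡ 0 at y ∈ {5}; common: ∅.
  x = 4: f ≡ 0 at y ∈ {2}; g ≡ 0 at y ∈ {3}; common: ∅.
  x = 5: f ≡ 0 at y ∈ {8}; g ≡ 0 at y ∈ {1}; common: ∅.
  x = 6: f ≡ 0 at y ∈ {3}; g ≡ 0 at y ∈ {10}; common: ∅.
  x = 7: f ≡ 0 at y ∈ {9}; g ≡ 0 at y ∈ {8}; common: ∅.
  x = 8: f ≡ 0 at y ∈ {4}; g ≡ 0 at y ∈ {6}; common: ∅.
  x = 9: f ≡ 0 at y ∈ {10}; g ≡ 0 at y ∈ {4}; common: ∅.
  x = 10: f ≡ 0 at y ∈ {5}; g ≡ 0 at y ∈ {2}; common: ∅.
Collecting: common zeros = {(0, 0)}, so the count is 1.
Comparison with the Bézout bound: 1 ≤ 1 = deg(f)·deg(g), as expected for curves with no common component (the bound is attained).


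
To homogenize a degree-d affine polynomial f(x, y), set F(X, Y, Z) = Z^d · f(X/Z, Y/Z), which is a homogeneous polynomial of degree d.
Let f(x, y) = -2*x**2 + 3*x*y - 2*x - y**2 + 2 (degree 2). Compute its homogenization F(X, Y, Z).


F(X, Y, Z) = -2*X**2 + 3*X*Y - 2*X*Z - Y**2 + 2*Z**2

deg(f) = 2.
Substitute x = X/Z, y = Y/Z into f, then multiply by Z^2.
  monomial -2·x^2·y^0 ↦ -2·X^2·Y^0·Z^0.
  monomial 3·x^1·y^1 ↦ 3·X^1·Y^1·Z^0.
  monomial -2·x^1·y^0 ↦ -2·X^1·Y^0·Z^1.
  monomial -1·x^0·y^2 ↦ -1·X^0·Y^2·Z^0.
  monomial 2·x^0·y^0 ↦ 2·X^0·Y^0·Z^2.
Collecting: F(X, Y, Z) = -2*X**2 + 3*X*Y - 2*X*Z - Y**2 + 2*Z**2.


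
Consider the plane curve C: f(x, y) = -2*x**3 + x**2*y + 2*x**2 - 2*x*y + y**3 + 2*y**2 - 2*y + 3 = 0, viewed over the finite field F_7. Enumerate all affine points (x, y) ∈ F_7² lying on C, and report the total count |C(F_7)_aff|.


Affine F_7-points: {(0, 3), (0, 4), (0, 5), (1, 6), (2, 2), (3, 5), (4, 1), (4, 5), (4, 6), (5, 4), (6, 0), (6, 6)}; count = 12.

For each of the 49 pairs (x, y) ∈ F_7², evaluate f(x, y) mod 7. Record the zeros.
  x = 0: [0↦3, 1↦4, 2↦1, 3↦0, 4↦0, 5↦0, 6↦6]  zeros at y ∈ {3, 4, 5}
  x = 1: [0↦3, 1↦3, 2↦6, 3↦4, 4↦3, 5↦2, 6↦0]  zeros at y ∈ {6}
  x = 2: [0↦2, 1↦3, 2↦0, 3↦6, 4↦6, 5↦6, 6↦5]  zeros at y ∈ {2}
  x = 3: [0↦2, 1↦6, 2↦6, 3↦1, 4↦4, 5↦0, 6↦2]  zeros at y ∈ {5}
  x = 4: [0↦5, 1↦0, 2↦5, 3↦5, 4↦6, 5↦0, 6↦0]  zeros at y ∈ {1, 5, 6}
  x = 5: [0↦6, 1↦1, 2↦6, 3↦6, 4↦0, 5↦1, 6↦1]  zeros at y ∈ {4}
  x = 6: [0↦0, 1↦4, 2↦4, 3↦6, 4↦2, 5↦5, 6↦0]  zeros at y ∈ {0, 6}
Collecting zeros: affine points = {(0, 3), (0, 4), (0, 5), (1, 6), (2, 2), (3, 5), (4, 1), (4, 5), (4, 6), (5, 4), (6, 0), (6, 6)}.
Total count |C(F_7)_aff| = 12.


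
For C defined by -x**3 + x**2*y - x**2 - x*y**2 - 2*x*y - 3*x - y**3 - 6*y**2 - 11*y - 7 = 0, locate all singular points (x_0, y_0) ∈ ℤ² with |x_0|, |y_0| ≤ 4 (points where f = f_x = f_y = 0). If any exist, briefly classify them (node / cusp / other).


Singular points: {(-1, -2)}; classification: cusp.

Compute partial derivatives:
  f_x = -3*x**2 + 2*x*y - 2*x - y**2 - 2*y - 3.
  f_y = x**2 - 2*x*y - 2*x - 3*y**2 - 12*y - 11.
Scan x_0 ∈ {−4, ..., 4}. For each x_0, f_y(x_0, y) is a polynomial in y; find its integer roots y ∈ {−4, ..., 4}, then test f_x and f at those candidates.
  x = -4: f_y(-4, y) = -3*y**2 - 4*y + 13; no integer root y with |y| ≤ 4.
  x = -3: f_y(-3, y) = -3*y**2 - 6*y + 4; no integer root y with |y| ≤ 4.
  x = -2: f_y(-2, y) = -3*y**2 - 8*y - 3; no integer root y with |y| ≤ 4.
  x = -1: f_y(-1, y) = -3*y**2 - 10*y - 8; vanishes at y ∈ {-2}. (-1, -2): f_x = 0, f = 0 — SINGULAR.
  x = 0: f_y(0, y) = -3*y**2 - 12*y - 11; no integer root y with |y| ≤ 4.
  x = 1: f_y(1, y) = -3*y**2 - 14*y - 12; no integer root y with |y| ≤ 4.
  x = 2: f_y(2, y) = -3*y**2 - 16*y - 11; no integer root y with |y| ≤ 4.
  x = 3: f_y(3, y) = -3*y**2 - 18*y - 8; no integer root y with |y| ≤ 4.
  x = 4: f_y(4, y) = -3*y**2 - 20*y - 3; no integer root y with |y| ≤ 4.
Only singular point on the grid: (-1, -2).
Classify: substitute x = -1 + u, y = -2 + v and expand: f = -u**3 + u**2*v - u*v**2 - v**3 + v**2.
No constant or linear terms (consistent with a singular point). Quadratic part: v**2. Cubic part: -u**3 + u**2*v - u*v**2 - v**3.
The quadratic part v**2 is a perfect square, so there is a single (double) tangent line v = 0, i.e. y = -2. Restricting the cubic part to that line (v = 0) leaves -u**3 ≠ 0, so f is not divisible by v and the branch is v² ≈ u**3 to lowest order — this is a cusp.
Classification: cusp.


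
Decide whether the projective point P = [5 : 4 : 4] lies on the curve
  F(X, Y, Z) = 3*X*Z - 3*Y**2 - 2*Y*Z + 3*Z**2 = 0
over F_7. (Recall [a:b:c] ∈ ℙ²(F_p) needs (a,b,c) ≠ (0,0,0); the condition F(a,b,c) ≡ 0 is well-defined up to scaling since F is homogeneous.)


F(5,4,4) ≡ 0 (mod 7); P is on the curve.

Evaluate F(5, 4, 4) term-by-term (mod 7).
  3*X*Z ↦ 3·5·1·4 = 60
  -3*Y**2 ↦ -3·1·16·1 = -48
  -2*Y*Z ↦ -2·1·4·4 = -32
  3*Z**2 ↦ 3·1·1·16 = 48
Sum: F(5, 4, 4) = (60) + (-48) + (-32) + (48) = 28.
Reducing mod 7: 28 ≡ 0 (mod 7).
Since F(a, b, c) ≡ 0 (mod 7), P lies on the curve.


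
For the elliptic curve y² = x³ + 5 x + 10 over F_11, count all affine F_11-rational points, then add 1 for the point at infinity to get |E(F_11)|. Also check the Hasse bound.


Affine points = {(1, 4), (1, 7), (6, 5), (6, 6), (7, 5), (7, 6), (8, 1), (8, 10), (9, 5), (9, 6), (10, 2), (10, 9)}; affine count = 12; |E(F_11)| = 13.

Discriminant check: Δ ∝ 4a³ + 27b² = 4·5³ + 27·10² = 4·125 + 27·100 ≡ 10 (mod 11). Nonzero ⇒ E is nonsingular.
For each x ∈ F_11, compute rhs = x³ + 5·x + 10 mod 11, then count y ∈ F_11 with y² ≡ rhs.
  x = 0: rhs = 10, matching y values: none (0 points).
  x = 1: rhs = 5, matching y values: 4, 7 (2 points).
  x = 2: rhs = 6, matching y values: none (0 points).
  x = 3: rhs = 8, matching y values: none (0 points).
  x = 4: rhs = 6, matching y values: none (0 points).
  x = 5: rhs = 6, matching y values: none (0 points).
  x = 6: rhs = 3, matching y values: 5, 6 (2 points).
  x = 7: rhs = 3, matching y values: 5, 6 (2 points).
  x = 8: rhs = 1, matching y values: 1, 10 (2 points).
  x = 9: rhs = 3, matching y values: 5, 6 (2 points).
  x = 10: rhs = 4, matching y values: 2, 9 (2 points).
Total affine count: 12.
Full point count |E(F_11)| = 12 + 1 = 13.
Hasse bound: |13 − (11+1)| = |1| = 1 ≤ 2√11 ≈ 6.6332 ✓.


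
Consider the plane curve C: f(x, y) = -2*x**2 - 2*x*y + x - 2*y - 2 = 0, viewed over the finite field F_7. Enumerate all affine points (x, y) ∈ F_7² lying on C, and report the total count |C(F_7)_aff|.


Affine F_7-points: {(0, 6), (1, 1), (2, 1), (3, 4), (4, 4), (5, 6)}; count = 6.

For each of the 49 pairs (x, y) ∈ F_7², evaluate f(x, y) mod 7. Record the zeros.
  x = 0: [0↦5, 1↦3, 2↦1, 3↦6, 4↦4, 5↦2, 6↦0]  zeros at y ∈ {6}
  x = 1: [0↦4, 1↦0, 2↦3, 3↦6, 4↦2, 5↦5, 6↦1]  zeros at y ∈ {1}
  x = 2: [0↦6, 1↦0, 2↦1, 3↦2, 4↦3, 5↦4, 6↦5]  zeros at y ∈ {1}
  x = 3: [0↦4, 1↦3, 2↦2, 3↦1, 4↦0, 5↦6, 6↦5]  zeros at y ∈ {4}
  x = 4: [0↦5, 1↦2, 2↦6, 3↦3, 4↦0, 5↦4, 6↦1]  zeros at y ∈ {4}
  x = 5: [0↦2, 1↦4, 2↦6, 3↦1, 4↦3, 5↦5, 6↦0]  zeros at y ∈ {6}
  x = 6: [0↦2, 1↦2, 2↦2, 3↦2, 4↦2, 5↦2, 6↦2]  zeros at y ∈ ∅
Collecting zeros: affine points = {(0, 6), (1, 1), (2, 1), (3, 4), (4, 4), (5, 6)}.
Total count |C(F_7)_aff| = 6.


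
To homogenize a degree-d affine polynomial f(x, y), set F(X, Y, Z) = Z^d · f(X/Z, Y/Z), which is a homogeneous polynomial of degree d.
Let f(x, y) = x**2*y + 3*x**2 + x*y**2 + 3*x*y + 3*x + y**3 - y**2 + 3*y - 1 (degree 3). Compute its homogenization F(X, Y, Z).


F(X, Y, Z) = X**2*Y + 3*X**2*Z + X*Y**2 + 3*X*Y*Z + 3*X*Z**2 + Y**3 - Y**2*Z + 3*Y*Z**2 - Z**3

deg(f) = 3.
Substitute x = X/Z, y = Y/Z into f, then multiply by Z^3.
  monomial 1·x^2·y^1 ↦ 1·X^2·Y^1·Z^0.
  monomial 3·x^2·y^0 ↦ 3·X^2·Y^0·Z^1.
  monomial 1·x^1·y^2 ↦ 1·X^1·Y^2·Z^0.
  monomial 3·x^1·y^1 ↦ 3·X^1·Y^1·Z^1.
  monomial 3·x^1·y^0 ↦ 3·X^1·Y^0·Z^2.
  monomial 1·x^0·y^3 ↦ 1·X^0·Y^3·Z^0.
  monomial -1·x^0·y^2 ↦ -1·X^0·Y^2·Z^1.
  monomial 3·x^0·y^1 ↦ 3·X^0·Y^1·Z^2.
  monomial -1·x^0·y^0 ↦ -1·X^0·Y^0·Z^3.
Collecting: F(X, Y, Z) = X**2*Y + 3*X**2*Z + X*Y**2 + 3*X*Y*Z + 3*X*Z**2 + Y**3 - Y**2*Z + 3*Y*Z**2 - Z**3.
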